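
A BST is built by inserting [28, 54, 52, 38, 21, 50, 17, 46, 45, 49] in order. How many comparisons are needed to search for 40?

Search path for 40: 28 -> 54 -> 52 -> 38 -> 50 -> 46 -> 45
Found: False
Comparisons: 7


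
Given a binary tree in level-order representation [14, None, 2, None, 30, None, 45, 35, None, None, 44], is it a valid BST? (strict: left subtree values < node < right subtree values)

Level-order array: [14, None, 2, None, 30, None, 45, 35, None, None, 44]
Validate using subtree bounds (lo, hi): at each node, require lo < value < hi,
then recurse left with hi=value and right with lo=value.
Preorder trace (stopping at first violation):
  at node 14 with bounds (-inf, +inf): OK
  at node 2 with bounds (14, +inf): VIOLATION
Node 2 violates its bound: not (14 < 2 < +inf).
Result: Not a valid BST


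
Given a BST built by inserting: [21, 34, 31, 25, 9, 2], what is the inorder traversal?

Tree insertion order: [21, 34, 31, 25, 9, 2]
Tree (level-order array): [21, 9, 34, 2, None, 31, None, None, None, 25]
Inorder traversal: [2, 9, 21, 25, 31, 34]


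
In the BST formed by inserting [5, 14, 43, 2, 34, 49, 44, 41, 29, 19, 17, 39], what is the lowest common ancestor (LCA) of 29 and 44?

Tree insertion order: [5, 14, 43, 2, 34, 49, 44, 41, 29, 19, 17, 39]
Tree (level-order array): [5, 2, 14, None, None, None, 43, 34, 49, 29, 41, 44, None, 19, None, 39, None, None, None, 17]
In a BST, the LCA of p=29, q=44 is the first node v on the
root-to-leaf path with p <= v <= q (go left if both < v, right if both > v).
Walk from root:
  at 5: both 29 and 44 > 5, go right
  at 14: both 29 and 44 > 14, go right
  at 43: 29 <= 43 <= 44, this is the LCA
LCA = 43


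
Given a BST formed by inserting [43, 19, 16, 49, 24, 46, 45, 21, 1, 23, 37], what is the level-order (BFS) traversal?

Tree insertion order: [43, 19, 16, 49, 24, 46, 45, 21, 1, 23, 37]
Tree (level-order array): [43, 19, 49, 16, 24, 46, None, 1, None, 21, 37, 45, None, None, None, None, 23]
BFS from the root, enqueuing left then right child of each popped node:
  queue [43] -> pop 43, enqueue [19, 49], visited so far: [43]
  queue [19, 49] -> pop 19, enqueue [16, 24], visited so far: [43, 19]
  queue [49, 16, 24] -> pop 49, enqueue [46], visited so far: [43, 19, 49]
  queue [16, 24, 46] -> pop 16, enqueue [1], visited so far: [43, 19, 49, 16]
  queue [24, 46, 1] -> pop 24, enqueue [21, 37], visited so far: [43, 19, 49, 16, 24]
  queue [46, 1, 21, 37] -> pop 46, enqueue [45], visited so far: [43, 19, 49, 16, 24, 46]
  queue [1, 21, 37, 45] -> pop 1, enqueue [none], visited so far: [43, 19, 49, 16, 24, 46, 1]
  queue [21, 37, 45] -> pop 21, enqueue [23], visited so far: [43, 19, 49, 16, 24, 46, 1, 21]
  queue [37, 45, 23] -> pop 37, enqueue [none], visited so far: [43, 19, 49, 16, 24, 46, 1, 21, 37]
  queue [45, 23] -> pop 45, enqueue [none], visited so far: [43, 19, 49, 16, 24, 46, 1, 21, 37, 45]
  queue [23] -> pop 23, enqueue [none], visited so far: [43, 19, 49, 16, 24, 46, 1, 21, 37, 45, 23]
Result: [43, 19, 49, 16, 24, 46, 1, 21, 37, 45, 23]


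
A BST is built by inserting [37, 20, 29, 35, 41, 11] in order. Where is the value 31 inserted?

Starting tree (level order): [37, 20, 41, 11, 29, None, None, None, None, None, 35]
Insertion path: 37 -> 20 -> 29 -> 35
Result: insert 31 as left child of 35
Final tree (level order): [37, 20, 41, 11, 29, None, None, None, None, None, 35, 31]


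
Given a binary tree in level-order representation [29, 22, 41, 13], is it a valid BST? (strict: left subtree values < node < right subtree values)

Level-order array: [29, 22, 41, 13]
Validate using subtree bounds (lo, hi): at each node, require lo < value < hi,
then recurse left with hi=value and right with lo=value.
Preorder trace (stopping at first violation):
  at node 29 with bounds (-inf, +inf): OK
  at node 22 with bounds (-inf, 29): OK
  at node 13 with bounds (-inf, 22): OK
  at node 41 with bounds (29, +inf): OK
No violation found at any node.
Result: Valid BST


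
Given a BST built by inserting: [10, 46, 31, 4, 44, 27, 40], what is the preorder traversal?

Tree insertion order: [10, 46, 31, 4, 44, 27, 40]
Tree (level-order array): [10, 4, 46, None, None, 31, None, 27, 44, None, None, 40]
Preorder traversal: [10, 4, 46, 31, 27, 44, 40]


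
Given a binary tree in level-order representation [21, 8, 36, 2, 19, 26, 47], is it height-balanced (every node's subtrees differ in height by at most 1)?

Tree (level-order array): [21, 8, 36, 2, 19, 26, 47]
Definition: a tree is height-balanced if, at every node, |h(left) - h(right)| <= 1 (empty subtree has height -1).
Bottom-up per-node check:
  node 2: h_left=-1, h_right=-1, diff=0 [OK], height=0
  node 19: h_left=-1, h_right=-1, diff=0 [OK], height=0
  node 8: h_left=0, h_right=0, diff=0 [OK], height=1
  node 26: h_left=-1, h_right=-1, diff=0 [OK], height=0
  node 47: h_left=-1, h_right=-1, diff=0 [OK], height=0
  node 36: h_left=0, h_right=0, diff=0 [OK], height=1
  node 21: h_left=1, h_right=1, diff=0 [OK], height=2
All nodes satisfy the balance condition.
Result: Balanced


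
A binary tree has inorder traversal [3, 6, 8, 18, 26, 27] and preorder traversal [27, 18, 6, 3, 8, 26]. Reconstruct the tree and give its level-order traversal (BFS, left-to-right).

Inorder:  [3, 6, 8, 18, 26, 27]
Preorder: [27, 18, 6, 3, 8, 26]
Algorithm: preorder visits root first, so consume preorder in order;
for each root, split the current inorder slice at that value into
left-subtree inorder and right-subtree inorder, then recurse.
Recursive splits:
  root=27; inorder splits into left=[3, 6, 8, 18, 26], right=[]
  root=18; inorder splits into left=[3, 6, 8], right=[26]
  root=6; inorder splits into left=[3], right=[8]
  root=3; inorder splits into left=[], right=[]
  root=8; inorder splits into left=[], right=[]
  root=26; inorder splits into left=[], right=[]
Reconstructed level-order: [27, 18, 6, 26, 3, 8]


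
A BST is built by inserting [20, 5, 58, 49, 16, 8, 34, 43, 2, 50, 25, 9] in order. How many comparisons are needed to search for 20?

Search path for 20: 20
Found: True
Comparisons: 1


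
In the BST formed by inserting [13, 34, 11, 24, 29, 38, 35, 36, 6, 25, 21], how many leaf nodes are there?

Tree built from: [13, 34, 11, 24, 29, 38, 35, 36, 6, 25, 21]
Tree (level-order array): [13, 11, 34, 6, None, 24, 38, None, None, 21, 29, 35, None, None, None, 25, None, None, 36]
Rule: A leaf has 0 children.
Per-node child counts:
  node 13: 2 child(ren)
  node 11: 1 child(ren)
  node 6: 0 child(ren)
  node 34: 2 child(ren)
  node 24: 2 child(ren)
  node 21: 0 child(ren)
  node 29: 1 child(ren)
  node 25: 0 child(ren)
  node 38: 1 child(ren)
  node 35: 1 child(ren)
  node 36: 0 child(ren)
Matching nodes: [6, 21, 25, 36]
Count of leaf nodes: 4


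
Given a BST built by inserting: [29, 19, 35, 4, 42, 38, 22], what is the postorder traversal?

Tree insertion order: [29, 19, 35, 4, 42, 38, 22]
Tree (level-order array): [29, 19, 35, 4, 22, None, 42, None, None, None, None, 38]
Postorder traversal: [4, 22, 19, 38, 42, 35, 29]


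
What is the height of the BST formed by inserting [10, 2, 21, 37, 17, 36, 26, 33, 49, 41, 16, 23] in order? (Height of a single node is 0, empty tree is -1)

Insertion order: [10, 2, 21, 37, 17, 36, 26, 33, 49, 41, 16, 23]
Tree (level-order array): [10, 2, 21, None, None, 17, 37, 16, None, 36, 49, None, None, 26, None, 41, None, 23, 33]
Compute height bottom-up (empty subtree = -1):
  height(2) = 1 + max(-1, -1) = 0
  height(16) = 1 + max(-1, -1) = 0
  height(17) = 1 + max(0, -1) = 1
  height(23) = 1 + max(-1, -1) = 0
  height(33) = 1 + max(-1, -1) = 0
  height(26) = 1 + max(0, 0) = 1
  height(36) = 1 + max(1, -1) = 2
  height(41) = 1 + max(-1, -1) = 0
  height(49) = 1 + max(0, -1) = 1
  height(37) = 1 + max(2, 1) = 3
  height(21) = 1 + max(1, 3) = 4
  height(10) = 1 + max(0, 4) = 5
Height = 5


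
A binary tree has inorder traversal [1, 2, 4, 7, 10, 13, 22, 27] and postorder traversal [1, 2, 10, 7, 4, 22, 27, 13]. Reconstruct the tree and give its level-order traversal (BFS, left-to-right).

Inorder:   [1, 2, 4, 7, 10, 13, 22, 27]
Postorder: [1, 2, 10, 7, 4, 22, 27, 13]
Algorithm: postorder visits root last, so walk postorder right-to-left;
each value is the root of the current inorder slice — split it at that
value, recurse on the right subtree first, then the left.
Recursive splits:
  root=13; inorder splits into left=[1, 2, 4, 7, 10], right=[22, 27]
  root=27; inorder splits into left=[22], right=[]
  root=22; inorder splits into left=[], right=[]
  root=4; inorder splits into left=[1, 2], right=[7, 10]
  root=7; inorder splits into left=[], right=[10]
  root=10; inorder splits into left=[], right=[]
  root=2; inorder splits into left=[1], right=[]
  root=1; inorder splits into left=[], right=[]
Reconstructed level-order: [13, 4, 27, 2, 7, 22, 1, 10]


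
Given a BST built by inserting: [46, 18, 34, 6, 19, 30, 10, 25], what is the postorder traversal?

Tree insertion order: [46, 18, 34, 6, 19, 30, 10, 25]
Tree (level-order array): [46, 18, None, 6, 34, None, 10, 19, None, None, None, None, 30, 25]
Postorder traversal: [10, 6, 25, 30, 19, 34, 18, 46]


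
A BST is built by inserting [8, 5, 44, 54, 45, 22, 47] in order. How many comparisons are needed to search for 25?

Search path for 25: 8 -> 44 -> 22
Found: False
Comparisons: 3


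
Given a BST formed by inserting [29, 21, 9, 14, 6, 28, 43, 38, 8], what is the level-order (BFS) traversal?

Tree insertion order: [29, 21, 9, 14, 6, 28, 43, 38, 8]
Tree (level-order array): [29, 21, 43, 9, 28, 38, None, 6, 14, None, None, None, None, None, 8]
BFS from the root, enqueuing left then right child of each popped node:
  queue [29] -> pop 29, enqueue [21, 43], visited so far: [29]
  queue [21, 43] -> pop 21, enqueue [9, 28], visited so far: [29, 21]
  queue [43, 9, 28] -> pop 43, enqueue [38], visited so far: [29, 21, 43]
  queue [9, 28, 38] -> pop 9, enqueue [6, 14], visited so far: [29, 21, 43, 9]
  queue [28, 38, 6, 14] -> pop 28, enqueue [none], visited so far: [29, 21, 43, 9, 28]
  queue [38, 6, 14] -> pop 38, enqueue [none], visited so far: [29, 21, 43, 9, 28, 38]
  queue [6, 14] -> pop 6, enqueue [8], visited so far: [29, 21, 43, 9, 28, 38, 6]
  queue [14, 8] -> pop 14, enqueue [none], visited so far: [29, 21, 43, 9, 28, 38, 6, 14]
  queue [8] -> pop 8, enqueue [none], visited so far: [29, 21, 43, 9, 28, 38, 6, 14, 8]
Result: [29, 21, 43, 9, 28, 38, 6, 14, 8]


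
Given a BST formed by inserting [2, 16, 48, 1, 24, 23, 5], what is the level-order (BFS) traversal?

Tree insertion order: [2, 16, 48, 1, 24, 23, 5]
Tree (level-order array): [2, 1, 16, None, None, 5, 48, None, None, 24, None, 23]
BFS from the root, enqueuing left then right child of each popped node:
  queue [2] -> pop 2, enqueue [1, 16], visited so far: [2]
  queue [1, 16] -> pop 1, enqueue [none], visited so far: [2, 1]
  queue [16] -> pop 16, enqueue [5, 48], visited so far: [2, 1, 16]
  queue [5, 48] -> pop 5, enqueue [none], visited so far: [2, 1, 16, 5]
  queue [48] -> pop 48, enqueue [24], visited so far: [2, 1, 16, 5, 48]
  queue [24] -> pop 24, enqueue [23], visited so far: [2, 1, 16, 5, 48, 24]
  queue [23] -> pop 23, enqueue [none], visited so far: [2, 1, 16, 5, 48, 24, 23]
Result: [2, 1, 16, 5, 48, 24, 23]


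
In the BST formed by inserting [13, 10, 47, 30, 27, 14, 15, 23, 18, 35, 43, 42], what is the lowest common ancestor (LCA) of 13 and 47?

Tree insertion order: [13, 10, 47, 30, 27, 14, 15, 23, 18, 35, 43, 42]
Tree (level-order array): [13, 10, 47, None, None, 30, None, 27, 35, 14, None, None, 43, None, 15, 42, None, None, 23, None, None, 18]
In a BST, the LCA of p=13, q=47 is the first node v on the
root-to-leaf path with p <= v <= q (go left if both < v, right if both > v).
Walk from root:
  at 13: 13 <= 13 <= 47, this is the LCA
LCA = 13


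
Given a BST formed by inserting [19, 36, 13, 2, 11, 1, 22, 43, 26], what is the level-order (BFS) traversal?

Tree insertion order: [19, 36, 13, 2, 11, 1, 22, 43, 26]
Tree (level-order array): [19, 13, 36, 2, None, 22, 43, 1, 11, None, 26]
BFS from the root, enqueuing left then right child of each popped node:
  queue [19] -> pop 19, enqueue [13, 36], visited so far: [19]
  queue [13, 36] -> pop 13, enqueue [2], visited so far: [19, 13]
  queue [36, 2] -> pop 36, enqueue [22, 43], visited so far: [19, 13, 36]
  queue [2, 22, 43] -> pop 2, enqueue [1, 11], visited so far: [19, 13, 36, 2]
  queue [22, 43, 1, 11] -> pop 22, enqueue [26], visited so far: [19, 13, 36, 2, 22]
  queue [43, 1, 11, 26] -> pop 43, enqueue [none], visited so far: [19, 13, 36, 2, 22, 43]
  queue [1, 11, 26] -> pop 1, enqueue [none], visited so far: [19, 13, 36, 2, 22, 43, 1]
  queue [11, 26] -> pop 11, enqueue [none], visited so far: [19, 13, 36, 2, 22, 43, 1, 11]
  queue [26] -> pop 26, enqueue [none], visited so far: [19, 13, 36, 2, 22, 43, 1, 11, 26]
Result: [19, 13, 36, 2, 22, 43, 1, 11, 26]


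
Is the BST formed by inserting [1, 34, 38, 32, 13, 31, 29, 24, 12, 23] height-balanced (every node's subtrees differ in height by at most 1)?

Tree (level-order array): [1, None, 34, 32, 38, 13, None, None, None, 12, 31, None, None, 29, None, 24, None, 23]
Definition: a tree is height-balanced if, at every node, |h(left) - h(right)| <= 1 (empty subtree has height -1).
Bottom-up per-node check:
  node 12: h_left=-1, h_right=-1, diff=0 [OK], height=0
  node 23: h_left=-1, h_right=-1, diff=0 [OK], height=0
  node 24: h_left=0, h_right=-1, diff=1 [OK], height=1
  node 29: h_left=1, h_right=-1, diff=2 [FAIL (|1--1|=2 > 1)], height=2
  node 31: h_left=2, h_right=-1, diff=3 [FAIL (|2--1|=3 > 1)], height=3
  node 13: h_left=0, h_right=3, diff=3 [FAIL (|0-3|=3 > 1)], height=4
  node 32: h_left=4, h_right=-1, diff=5 [FAIL (|4--1|=5 > 1)], height=5
  node 38: h_left=-1, h_right=-1, diff=0 [OK], height=0
  node 34: h_left=5, h_right=0, diff=5 [FAIL (|5-0|=5 > 1)], height=6
  node 1: h_left=-1, h_right=6, diff=7 [FAIL (|-1-6|=7 > 1)], height=7
Node 29 violates the condition: |1 - -1| = 2 > 1.
Result: Not balanced


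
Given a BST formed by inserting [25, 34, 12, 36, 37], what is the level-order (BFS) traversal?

Tree insertion order: [25, 34, 12, 36, 37]
Tree (level-order array): [25, 12, 34, None, None, None, 36, None, 37]
BFS from the root, enqueuing left then right child of each popped node:
  queue [25] -> pop 25, enqueue [12, 34], visited so far: [25]
  queue [12, 34] -> pop 12, enqueue [none], visited so far: [25, 12]
  queue [34] -> pop 34, enqueue [36], visited so far: [25, 12, 34]
  queue [36] -> pop 36, enqueue [37], visited so far: [25, 12, 34, 36]
  queue [37] -> pop 37, enqueue [none], visited so far: [25, 12, 34, 36, 37]
Result: [25, 12, 34, 36, 37]


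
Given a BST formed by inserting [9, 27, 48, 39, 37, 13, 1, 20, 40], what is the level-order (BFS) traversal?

Tree insertion order: [9, 27, 48, 39, 37, 13, 1, 20, 40]
Tree (level-order array): [9, 1, 27, None, None, 13, 48, None, 20, 39, None, None, None, 37, 40]
BFS from the root, enqueuing left then right child of each popped node:
  queue [9] -> pop 9, enqueue [1, 27], visited so far: [9]
  queue [1, 27] -> pop 1, enqueue [none], visited so far: [9, 1]
  queue [27] -> pop 27, enqueue [13, 48], visited so far: [9, 1, 27]
  queue [13, 48] -> pop 13, enqueue [20], visited so far: [9, 1, 27, 13]
  queue [48, 20] -> pop 48, enqueue [39], visited so far: [9, 1, 27, 13, 48]
  queue [20, 39] -> pop 20, enqueue [none], visited so far: [9, 1, 27, 13, 48, 20]
  queue [39] -> pop 39, enqueue [37, 40], visited so far: [9, 1, 27, 13, 48, 20, 39]
  queue [37, 40] -> pop 37, enqueue [none], visited so far: [9, 1, 27, 13, 48, 20, 39, 37]
  queue [40] -> pop 40, enqueue [none], visited so far: [9, 1, 27, 13, 48, 20, 39, 37, 40]
Result: [9, 1, 27, 13, 48, 20, 39, 37, 40]


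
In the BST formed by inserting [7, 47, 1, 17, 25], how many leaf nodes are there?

Tree built from: [7, 47, 1, 17, 25]
Tree (level-order array): [7, 1, 47, None, None, 17, None, None, 25]
Rule: A leaf has 0 children.
Per-node child counts:
  node 7: 2 child(ren)
  node 1: 0 child(ren)
  node 47: 1 child(ren)
  node 17: 1 child(ren)
  node 25: 0 child(ren)
Matching nodes: [1, 25]
Count of leaf nodes: 2


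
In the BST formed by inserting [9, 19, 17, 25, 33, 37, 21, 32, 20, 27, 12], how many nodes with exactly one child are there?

Tree built from: [9, 19, 17, 25, 33, 37, 21, 32, 20, 27, 12]
Tree (level-order array): [9, None, 19, 17, 25, 12, None, 21, 33, None, None, 20, None, 32, 37, None, None, 27]
Rule: These are nodes with exactly 1 non-null child.
Per-node child counts:
  node 9: 1 child(ren)
  node 19: 2 child(ren)
  node 17: 1 child(ren)
  node 12: 0 child(ren)
  node 25: 2 child(ren)
  node 21: 1 child(ren)
  node 20: 0 child(ren)
  node 33: 2 child(ren)
  node 32: 1 child(ren)
  node 27: 0 child(ren)
  node 37: 0 child(ren)
Matching nodes: [9, 17, 21, 32]
Count of nodes with exactly one child: 4


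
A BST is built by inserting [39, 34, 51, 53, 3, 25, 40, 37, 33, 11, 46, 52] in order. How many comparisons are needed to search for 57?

Search path for 57: 39 -> 51 -> 53
Found: False
Comparisons: 3


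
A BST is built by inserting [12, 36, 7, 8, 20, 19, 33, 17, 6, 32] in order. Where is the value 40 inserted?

Starting tree (level order): [12, 7, 36, 6, 8, 20, None, None, None, None, None, 19, 33, 17, None, 32]
Insertion path: 12 -> 36
Result: insert 40 as right child of 36
Final tree (level order): [12, 7, 36, 6, 8, 20, 40, None, None, None, None, 19, 33, None, None, 17, None, 32]


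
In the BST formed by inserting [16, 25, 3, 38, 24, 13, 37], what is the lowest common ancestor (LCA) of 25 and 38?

Tree insertion order: [16, 25, 3, 38, 24, 13, 37]
Tree (level-order array): [16, 3, 25, None, 13, 24, 38, None, None, None, None, 37]
In a BST, the LCA of p=25, q=38 is the first node v on the
root-to-leaf path with p <= v <= q (go left if both < v, right if both > v).
Walk from root:
  at 16: both 25 and 38 > 16, go right
  at 25: 25 <= 25 <= 38, this is the LCA
LCA = 25


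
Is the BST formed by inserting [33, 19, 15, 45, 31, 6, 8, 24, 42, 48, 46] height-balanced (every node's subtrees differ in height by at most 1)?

Tree (level-order array): [33, 19, 45, 15, 31, 42, 48, 6, None, 24, None, None, None, 46, None, None, 8]
Definition: a tree is height-balanced if, at every node, |h(left) - h(right)| <= 1 (empty subtree has height -1).
Bottom-up per-node check:
  node 8: h_left=-1, h_right=-1, diff=0 [OK], height=0
  node 6: h_left=-1, h_right=0, diff=1 [OK], height=1
  node 15: h_left=1, h_right=-1, diff=2 [FAIL (|1--1|=2 > 1)], height=2
  node 24: h_left=-1, h_right=-1, diff=0 [OK], height=0
  node 31: h_left=0, h_right=-1, diff=1 [OK], height=1
  node 19: h_left=2, h_right=1, diff=1 [OK], height=3
  node 42: h_left=-1, h_right=-1, diff=0 [OK], height=0
  node 46: h_left=-1, h_right=-1, diff=0 [OK], height=0
  node 48: h_left=0, h_right=-1, diff=1 [OK], height=1
  node 45: h_left=0, h_right=1, diff=1 [OK], height=2
  node 33: h_left=3, h_right=2, diff=1 [OK], height=4
Node 15 violates the condition: |1 - -1| = 2 > 1.
Result: Not balanced


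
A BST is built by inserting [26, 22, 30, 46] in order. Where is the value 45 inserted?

Starting tree (level order): [26, 22, 30, None, None, None, 46]
Insertion path: 26 -> 30 -> 46
Result: insert 45 as left child of 46
Final tree (level order): [26, 22, 30, None, None, None, 46, 45]


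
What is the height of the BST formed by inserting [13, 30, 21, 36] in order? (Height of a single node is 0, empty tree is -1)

Insertion order: [13, 30, 21, 36]
Tree (level-order array): [13, None, 30, 21, 36]
Compute height bottom-up (empty subtree = -1):
  height(21) = 1 + max(-1, -1) = 0
  height(36) = 1 + max(-1, -1) = 0
  height(30) = 1 + max(0, 0) = 1
  height(13) = 1 + max(-1, 1) = 2
Height = 2


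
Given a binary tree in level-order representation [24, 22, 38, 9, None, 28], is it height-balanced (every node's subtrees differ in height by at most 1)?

Tree (level-order array): [24, 22, 38, 9, None, 28]
Definition: a tree is height-balanced if, at every node, |h(left) - h(right)| <= 1 (empty subtree has height -1).
Bottom-up per-node check:
  node 9: h_left=-1, h_right=-1, diff=0 [OK], height=0
  node 22: h_left=0, h_right=-1, diff=1 [OK], height=1
  node 28: h_left=-1, h_right=-1, diff=0 [OK], height=0
  node 38: h_left=0, h_right=-1, diff=1 [OK], height=1
  node 24: h_left=1, h_right=1, diff=0 [OK], height=2
All nodes satisfy the balance condition.
Result: Balanced


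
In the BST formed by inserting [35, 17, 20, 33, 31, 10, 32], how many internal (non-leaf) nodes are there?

Tree built from: [35, 17, 20, 33, 31, 10, 32]
Tree (level-order array): [35, 17, None, 10, 20, None, None, None, 33, 31, None, None, 32]
Rule: An internal node has at least one child.
Per-node child counts:
  node 35: 1 child(ren)
  node 17: 2 child(ren)
  node 10: 0 child(ren)
  node 20: 1 child(ren)
  node 33: 1 child(ren)
  node 31: 1 child(ren)
  node 32: 0 child(ren)
Matching nodes: [35, 17, 20, 33, 31]
Count of internal (non-leaf) nodes: 5


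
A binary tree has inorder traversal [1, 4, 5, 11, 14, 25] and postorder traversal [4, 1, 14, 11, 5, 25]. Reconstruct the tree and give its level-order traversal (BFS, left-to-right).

Inorder:   [1, 4, 5, 11, 14, 25]
Postorder: [4, 1, 14, 11, 5, 25]
Algorithm: postorder visits root last, so walk postorder right-to-left;
each value is the root of the current inorder slice — split it at that
value, recurse on the right subtree first, then the left.
Recursive splits:
  root=25; inorder splits into left=[1, 4, 5, 11, 14], right=[]
  root=5; inorder splits into left=[1, 4], right=[11, 14]
  root=11; inorder splits into left=[], right=[14]
  root=14; inorder splits into left=[], right=[]
  root=1; inorder splits into left=[], right=[4]
  root=4; inorder splits into left=[], right=[]
Reconstructed level-order: [25, 5, 1, 11, 4, 14]


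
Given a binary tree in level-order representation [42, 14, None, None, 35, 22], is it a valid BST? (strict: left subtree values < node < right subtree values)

Level-order array: [42, 14, None, None, 35, 22]
Validate using subtree bounds (lo, hi): at each node, require lo < value < hi,
then recurse left with hi=value and right with lo=value.
Preorder trace (stopping at first violation):
  at node 42 with bounds (-inf, +inf): OK
  at node 14 with bounds (-inf, 42): OK
  at node 35 with bounds (14, 42): OK
  at node 22 with bounds (14, 35): OK
No violation found at any node.
Result: Valid BST


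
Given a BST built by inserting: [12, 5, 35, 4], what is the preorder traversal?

Tree insertion order: [12, 5, 35, 4]
Tree (level-order array): [12, 5, 35, 4]
Preorder traversal: [12, 5, 4, 35]


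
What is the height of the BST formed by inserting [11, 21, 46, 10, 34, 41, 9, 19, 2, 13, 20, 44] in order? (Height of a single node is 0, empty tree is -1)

Insertion order: [11, 21, 46, 10, 34, 41, 9, 19, 2, 13, 20, 44]
Tree (level-order array): [11, 10, 21, 9, None, 19, 46, 2, None, 13, 20, 34, None, None, None, None, None, None, None, None, 41, None, 44]
Compute height bottom-up (empty subtree = -1):
  height(2) = 1 + max(-1, -1) = 0
  height(9) = 1 + max(0, -1) = 1
  height(10) = 1 + max(1, -1) = 2
  height(13) = 1 + max(-1, -1) = 0
  height(20) = 1 + max(-1, -1) = 0
  height(19) = 1 + max(0, 0) = 1
  height(44) = 1 + max(-1, -1) = 0
  height(41) = 1 + max(-1, 0) = 1
  height(34) = 1 + max(-1, 1) = 2
  height(46) = 1 + max(2, -1) = 3
  height(21) = 1 + max(1, 3) = 4
  height(11) = 1 + max(2, 4) = 5
Height = 5


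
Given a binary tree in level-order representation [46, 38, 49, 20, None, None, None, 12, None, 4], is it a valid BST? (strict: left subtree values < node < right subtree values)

Level-order array: [46, 38, 49, 20, None, None, None, 12, None, 4]
Validate using subtree bounds (lo, hi): at each node, require lo < value < hi,
then recurse left with hi=value and right with lo=value.
Preorder trace (stopping at first violation):
  at node 46 with bounds (-inf, +inf): OK
  at node 38 with bounds (-inf, 46): OK
  at node 20 with bounds (-inf, 38): OK
  at node 12 with bounds (-inf, 20): OK
  at node 4 with bounds (-inf, 12): OK
  at node 49 with bounds (46, +inf): OK
No violation found at any node.
Result: Valid BST


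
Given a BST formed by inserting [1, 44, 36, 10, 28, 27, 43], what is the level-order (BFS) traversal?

Tree insertion order: [1, 44, 36, 10, 28, 27, 43]
Tree (level-order array): [1, None, 44, 36, None, 10, 43, None, 28, None, None, 27]
BFS from the root, enqueuing left then right child of each popped node:
  queue [1] -> pop 1, enqueue [44], visited so far: [1]
  queue [44] -> pop 44, enqueue [36], visited so far: [1, 44]
  queue [36] -> pop 36, enqueue [10, 43], visited so far: [1, 44, 36]
  queue [10, 43] -> pop 10, enqueue [28], visited so far: [1, 44, 36, 10]
  queue [43, 28] -> pop 43, enqueue [none], visited so far: [1, 44, 36, 10, 43]
  queue [28] -> pop 28, enqueue [27], visited so far: [1, 44, 36, 10, 43, 28]
  queue [27] -> pop 27, enqueue [none], visited so far: [1, 44, 36, 10, 43, 28, 27]
Result: [1, 44, 36, 10, 43, 28, 27]


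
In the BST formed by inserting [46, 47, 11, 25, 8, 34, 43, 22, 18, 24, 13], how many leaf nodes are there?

Tree built from: [46, 47, 11, 25, 8, 34, 43, 22, 18, 24, 13]
Tree (level-order array): [46, 11, 47, 8, 25, None, None, None, None, 22, 34, 18, 24, None, 43, 13]
Rule: A leaf has 0 children.
Per-node child counts:
  node 46: 2 child(ren)
  node 11: 2 child(ren)
  node 8: 0 child(ren)
  node 25: 2 child(ren)
  node 22: 2 child(ren)
  node 18: 1 child(ren)
  node 13: 0 child(ren)
  node 24: 0 child(ren)
  node 34: 1 child(ren)
  node 43: 0 child(ren)
  node 47: 0 child(ren)
Matching nodes: [8, 13, 24, 43, 47]
Count of leaf nodes: 5


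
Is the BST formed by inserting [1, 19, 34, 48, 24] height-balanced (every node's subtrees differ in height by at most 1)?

Tree (level-order array): [1, None, 19, None, 34, 24, 48]
Definition: a tree is height-balanced if, at every node, |h(left) - h(right)| <= 1 (empty subtree has height -1).
Bottom-up per-node check:
  node 24: h_left=-1, h_right=-1, diff=0 [OK], height=0
  node 48: h_left=-1, h_right=-1, diff=0 [OK], height=0
  node 34: h_left=0, h_right=0, diff=0 [OK], height=1
  node 19: h_left=-1, h_right=1, diff=2 [FAIL (|-1-1|=2 > 1)], height=2
  node 1: h_left=-1, h_right=2, diff=3 [FAIL (|-1-2|=3 > 1)], height=3
Node 19 violates the condition: |-1 - 1| = 2 > 1.
Result: Not balanced


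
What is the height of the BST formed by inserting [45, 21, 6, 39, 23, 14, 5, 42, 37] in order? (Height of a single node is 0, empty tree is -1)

Insertion order: [45, 21, 6, 39, 23, 14, 5, 42, 37]
Tree (level-order array): [45, 21, None, 6, 39, 5, 14, 23, 42, None, None, None, None, None, 37]
Compute height bottom-up (empty subtree = -1):
  height(5) = 1 + max(-1, -1) = 0
  height(14) = 1 + max(-1, -1) = 0
  height(6) = 1 + max(0, 0) = 1
  height(37) = 1 + max(-1, -1) = 0
  height(23) = 1 + max(-1, 0) = 1
  height(42) = 1 + max(-1, -1) = 0
  height(39) = 1 + max(1, 0) = 2
  height(21) = 1 + max(1, 2) = 3
  height(45) = 1 + max(3, -1) = 4
Height = 4


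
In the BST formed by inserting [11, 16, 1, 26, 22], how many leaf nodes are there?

Tree built from: [11, 16, 1, 26, 22]
Tree (level-order array): [11, 1, 16, None, None, None, 26, 22]
Rule: A leaf has 0 children.
Per-node child counts:
  node 11: 2 child(ren)
  node 1: 0 child(ren)
  node 16: 1 child(ren)
  node 26: 1 child(ren)
  node 22: 0 child(ren)
Matching nodes: [1, 22]
Count of leaf nodes: 2


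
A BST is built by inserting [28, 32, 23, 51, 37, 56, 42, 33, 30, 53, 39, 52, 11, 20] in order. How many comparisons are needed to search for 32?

Search path for 32: 28 -> 32
Found: True
Comparisons: 2


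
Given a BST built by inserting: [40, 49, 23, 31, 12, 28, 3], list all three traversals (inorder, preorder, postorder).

Tree insertion order: [40, 49, 23, 31, 12, 28, 3]
Tree (level-order array): [40, 23, 49, 12, 31, None, None, 3, None, 28]
Inorder (L, root, R): [3, 12, 23, 28, 31, 40, 49]
Preorder (root, L, R): [40, 23, 12, 3, 31, 28, 49]
Postorder (L, R, root): [3, 12, 28, 31, 23, 49, 40]


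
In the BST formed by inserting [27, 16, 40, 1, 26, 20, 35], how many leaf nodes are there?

Tree built from: [27, 16, 40, 1, 26, 20, 35]
Tree (level-order array): [27, 16, 40, 1, 26, 35, None, None, None, 20]
Rule: A leaf has 0 children.
Per-node child counts:
  node 27: 2 child(ren)
  node 16: 2 child(ren)
  node 1: 0 child(ren)
  node 26: 1 child(ren)
  node 20: 0 child(ren)
  node 40: 1 child(ren)
  node 35: 0 child(ren)
Matching nodes: [1, 20, 35]
Count of leaf nodes: 3


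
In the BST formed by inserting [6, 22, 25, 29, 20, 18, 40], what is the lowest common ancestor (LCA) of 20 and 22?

Tree insertion order: [6, 22, 25, 29, 20, 18, 40]
Tree (level-order array): [6, None, 22, 20, 25, 18, None, None, 29, None, None, None, 40]
In a BST, the LCA of p=20, q=22 is the first node v on the
root-to-leaf path with p <= v <= q (go left if both < v, right if both > v).
Walk from root:
  at 6: both 20 and 22 > 6, go right
  at 22: 20 <= 22 <= 22, this is the LCA
LCA = 22


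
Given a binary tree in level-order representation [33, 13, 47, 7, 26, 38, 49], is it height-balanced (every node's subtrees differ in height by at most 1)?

Tree (level-order array): [33, 13, 47, 7, 26, 38, 49]
Definition: a tree is height-balanced if, at every node, |h(left) - h(right)| <= 1 (empty subtree has height -1).
Bottom-up per-node check:
  node 7: h_left=-1, h_right=-1, diff=0 [OK], height=0
  node 26: h_left=-1, h_right=-1, diff=0 [OK], height=0
  node 13: h_left=0, h_right=0, diff=0 [OK], height=1
  node 38: h_left=-1, h_right=-1, diff=0 [OK], height=0
  node 49: h_left=-1, h_right=-1, diff=0 [OK], height=0
  node 47: h_left=0, h_right=0, diff=0 [OK], height=1
  node 33: h_left=1, h_right=1, diff=0 [OK], height=2
All nodes satisfy the balance condition.
Result: Balanced


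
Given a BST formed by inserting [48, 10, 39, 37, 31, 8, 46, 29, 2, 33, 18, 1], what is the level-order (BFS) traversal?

Tree insertion order: [48, 10, 39, 37, 31, 8, 46, 29, 2, 33, 18, 1]
Tree (level-order array): [48, 10, None, 8, 39, 2, None, 37, 46, 1, None, 31, None, None, None, None, None, 29, 33, 18]
BFS from the root, enqueuing left then right child of each popped node:
  queue [48] -> pop 48, enqueue [10], visited so far: [48]
  queue [10] -> pop 10, enqueue [8, 39], visited so far: [48, 10]
  queue [8, 39] -> pop 8, enqueue [2], visited so far: [48, 10, 8]
  queue [39, 2] -> pop 39, enqueue [37, 46], visited so far: [48, 10, 8, 39]
  queue [2, 37, 46] -> pop 2, enqueue [1], visited so far: [48, 10, 8, 39, 2]
  queue [37, 46, 1] -> pop 37, enqueue [31], visited so far: [48, 10, 8, 39, 2, 37]
  queue [46, 1, 31] -> pop 46, enqueue [none], visited so far: [48, 10, 8, 39, 2, 37, 46]
  queue [1, 31] -> pop 1, enqueue [none], visited so far: [48, 10, 8, 39, 2, 37, 46, 1]
  queue [31] -> pop 31, enqueue [29, 33], visited so far: [48, 10, 8, 39, 2, 37, 46, 1, 31]
  queue [29, 33] -> pop 29, enqueue [18], visited so far: [48, 10, 8, 39, 2, 37, 46, 1, 31, 29]
  queue [33, 18] -> pop 33, enqueue [none], visited so far: [48, 10, 8, 39, 2, 37, 46, 1, 31, 29, 33]
  queue [18] -> pop 18, enqueue [none], visited so far: [48, 10, 8, 39, 2, 37, 46, 1, 31, 29, 33, 18]
Result: [48, 10, 8, 39, 2, 37, 46, 1, 31, 29, 33, 18]


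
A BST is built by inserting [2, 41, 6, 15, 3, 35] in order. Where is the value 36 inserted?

Starting tree (level order): [2, None, 41, 6, None, 3, 15, None, None, None, 35]
Insertion path: 2 -> 41 -> 6 -> 15 -> 35
Result: insert 36 as right child of 35
Final tree (level order): [2, None, 41, 6, None, 3, 15, None, None, None, 35, None, 36]


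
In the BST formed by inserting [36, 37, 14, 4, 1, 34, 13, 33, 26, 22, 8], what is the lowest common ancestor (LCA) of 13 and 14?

Tree insertion order: [36, 37, 14, 4, 1, 34, 13, 33, 26, 22, 8]
Tree (level-order array): [36, 14, 37, 4, 34, None, None, 1, 13, 33, None, None, None, 8, None, 26, None, None, None, 22]
In a BST, the LCA of p=13, q=14 is the first node v on the
root-to-leaf path with p <= v <= q (go left if both < v, right if both > v).
Walk from root:
  at 36: both 13 and 14 < 36, go left
  at 14: 13 <= 14 <= 14, this is the LCA
LCA = 14


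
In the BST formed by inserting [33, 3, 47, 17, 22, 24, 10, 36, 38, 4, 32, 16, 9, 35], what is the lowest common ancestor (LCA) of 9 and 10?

Tree insertion order: [33, 3, 47, 17, 22, 24, 10, 36, 38, 4, 32, 16, 9, 35]
Tree (level-order array): [33, 3, 47, None, 17, 36, None, 10, 22, 35, 38, 4, 16, None, 24, None, None, None, None, None, 9, None, None, None, 32]
In a BST, the LCA of p=9, q=10 is the first node v on the
root-to-leaf path with p <= v <= q (go left if both < v, right if both > v).
Walk from root:
  at 33: both 9 and 10 < 33, go left
  at 3: both 9 and 10 > 3, go right
  at 17: both 9 and 10 < 17, go left
  at 10: 9 <= 10 <= 10, this is the LCA
LCA = 10


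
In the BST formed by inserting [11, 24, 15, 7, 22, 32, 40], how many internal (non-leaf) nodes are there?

Tree built from: [11, 24, 15, 7, 22, 32, 40]
Tree (level-order array): [11, 7, 24, None, None, 15, 32, None, 22, None, 40]
Rule: An internal node has at least one child.
Per-node child counts:
  node 11: 2 child(ren)
  node 7: 0 child(ren)
  node 24: 2 child(ren)
  node 15: 1 child(ren)
  node 22: 0 child(ren)
  node 32: 1 child(ren)
  node 40: 0 child(ren)
Matching nodes: [11, 24, 15, 32]
Count of internal (non-leaf) nodes: 4


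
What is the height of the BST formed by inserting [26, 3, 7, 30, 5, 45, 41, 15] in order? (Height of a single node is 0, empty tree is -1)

Insertion order: [26, 3, 7, 30, 5, 45, 41, 15]
Tree (level-order array): [26, 3, 30, None, 7, None, 45, 5, 15, 41]
Compute height bottom-up (empty subtree = -1):
  height(5) = 1 + max(-1, -1) = 0
  height(15) = 1 + max(-1, -1) = 0
  height(7) = 1 + max(0, 0) = 1
  height(3) = 1 + max(-1, 1) = 2
  height(41) = 1 + max(-1, -1) = 0
  height(45) = 1 + max(0, -1) = 1
  height(30) = 1 + max(-1, 1) = 2
  height(26) = 1 + max(2, 2) = 3
Height = 3


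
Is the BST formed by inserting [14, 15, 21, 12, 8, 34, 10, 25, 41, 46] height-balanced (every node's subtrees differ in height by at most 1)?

Tree (level-order array): [14, 12, 15, 8, None, None, 21, None, 10, None, 34, None, None, 25, 41, None, None, None, 46]
Definition: a tree is height-balanced if, at every node, |h(left) - h(right)| <= 1 (empty subtree has height -1).
Bottom-up per-node check:
  node 10: h_left=-1, h_right=-1, diff=0 [OK], height=0
  node 8: h_left=-1, h_right=0, diff=1 [OK], height=1
  node 12: h_left=1, h_right=-1, diff=2 [FAIL (|1--1|=2 > 1)], height=2
  node 25: h_left=-1, h_right=-1, diff=0 [OK], height=0
  node 46: h_left=-1, h_right=-1, diff=0 [OK], height=0
  node 41: h_left=-1, h_right=0, diff=1 [OK], height=1
  node 34: h_left=0, h_right=1, diff=1 [OK], height=2
  node 21: h_left=-1, h_right=2, diff=3 [FAIL (|-1-2|=3 > 1)], height=3
  node 15: h_left=-1, h_right=3, diff=4 [FAIL (|-1-3|=4 > 1)], height=4
  node 14: h_left=2, h_right=4, diff=2 [FAIL (|2-4|=2 > 1)], height=5
Node 12 violates the condition: |1 - -1| = 2 > 1.
Result: Not balanced


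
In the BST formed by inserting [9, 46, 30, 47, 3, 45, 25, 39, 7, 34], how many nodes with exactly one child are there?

Tree built from: [9, 46, 30, 47, 3, 45, 25, 39, 7, 34]
Tree (level-order array): [9, 3, 46, None, 7, 30, 47, None, None, 25, 45, None, None, None, None, 39, None, 34]
Rule: These are nodes with exactly 1 non-null child.
Per-node child counts:
  node 9: 2 child(ren)
  node 3: 1 child(ren)
  node 7: 0 child(ren)
  node 46: 2 child(ren)
  node 30: 2 child(ren)
  node 25: 0 child(ren)
  node 45: 1 child(ren)
  node 39: 1 child(ren)
  node 34: 0 child(ren)
  node 47: 0 child(ren)
Matching nodes: [3, 45, 39]
Count of nodes with exactly one child: 3


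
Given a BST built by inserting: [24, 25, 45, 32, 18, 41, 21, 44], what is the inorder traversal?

Tree insertion order: [24, 25, 45, 32, 18, 41, 21, 44]
Tree (level-order array): [24, 18, 25, None, 21, None, 45, None, None, 32, None, None, 41, None, 44]
Inorder traversal: [18, 21, 24, 25, 32, 41, 44, 45]


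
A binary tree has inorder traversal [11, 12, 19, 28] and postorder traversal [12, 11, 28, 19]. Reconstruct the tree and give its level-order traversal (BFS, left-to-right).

Inorder:   [11, 12, 19, 28]
Postorder: [12, 11, 28, 19]
Algorithm: postorder visits root last, so walk postorder right-to-left;
each value is the root of the current inorder slice — split it at that
value, recurse on the right subtree first, then the left.
Recursive splits:
  root=19; inorder splits into left=[11, 12], right=[28]
  root=28; inorder splits into left=[], right=[]
  root=11; inorder splits into left=[], right=[12]
  root=12; inorder splits into left=[], right=[]
Reconstructed level-order: [19, 11, 28, 12]


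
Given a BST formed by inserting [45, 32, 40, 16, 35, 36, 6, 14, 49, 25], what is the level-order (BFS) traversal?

Tree insertion order: [45, 32, 40, 16, 35, 36, 6, 14, 49, 25]
Tree (level-order array): [45, 32, 49, 16, 40, None, None, 6, 25, 35, None, None, 14, None, None, None, 36]
BFS from the root, enqueuing left then right child of each popped node:
  queue [45] -> pop 45, enqueue [32, 49], visited so far: [45]
  queue [32, 49] -> pop 32, enqueue [16, 40], visited so far: [45, 32]
  queue [49, 16, 40] -> pop 49, enqueue [none], visited so far: [45, 32, 49]
  queue [16, 40] -> pop 16, enqueue [6, 25], visited so far: [45, 32, 49, 16]
  queue [40, 6, 25] -> pop 40, enqueue [35], visited so far: [45, 32, 49, 16, 40]
  queue [6, 25, 35] -> pop 6, enqueue [14], visited so far: [45, 32, 49, 16, 40, 6]
  queue [25, 35, 14] -> pop 25, enqueue [none], visited so far: [45, 32, 49, 16, 40, 6, 25]
  queue [35, 14] -> pop 35, enqueue [36], visited so far: [45, 32, 49, 16, 40, 6, 25, 35]
  queue [14, 36] -> pop 14, enqueue [none], visited so far: [45, 32, 49, 16, 40, 6, 25, 35, 14]
  queue [36] -> pop 36, enqueue [none], visited so far: [45, 32, 49, 16, 40, 6, 25, 35, 14, 36]
Result: [45, 32, 49, 16, 40, 6, 25, 35, 14, 36]


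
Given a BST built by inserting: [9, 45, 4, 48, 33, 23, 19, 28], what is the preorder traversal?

Tree insertion order: [9, 45, 4, 48, 33, 23, 19, 28]
Tree (level-order array): [9, 4, 45, None, None, 33, 48, 23, None, None, None, 19, 28]
Preorder traversal: [9, 4, 45, 33, 23, 19, 28, 48]


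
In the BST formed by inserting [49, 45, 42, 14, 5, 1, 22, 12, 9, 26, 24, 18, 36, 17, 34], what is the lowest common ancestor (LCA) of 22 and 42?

Tree insertion order: [49, 45, 42, 14, 5, 1, 22, 12, 9, 26, 24, 18, 36, 17, 34]
Tree (level-order array): [49, 45, None, 42, None, 14, None, 5, 22, 1, 12, 18, 26, None, None, 9, None, 17, None, 24, 36, None, None, None, None, None, None, 34]
In a BST, the LCA of p=22, q=42 is the first node v on the
root-to-leaf path with p <= v <= q (go left if both < v, right if both > v).
Walk from root:
  at 49: both 22 and 42 < 49, go left
  at 45: both 22 and 42 < 45, go left
  at 42: 22 <= 42 <= 42, this is the LCA
LCA = 42


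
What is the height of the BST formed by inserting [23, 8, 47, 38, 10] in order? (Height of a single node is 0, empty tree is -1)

Insertion order: [23, 8, 47, 38, 10]
Tree (level-order array): [23, 8, 47, None, 10, 38]
Compute height bottom-up (empty subtree = -1):
  height(10) = 1 + max(-1, -1) = 0
  height(8) = 1 + max(-1, 0) = 1
  height(38) = 1 + max(-1, -1) = 0
  height(47) = 1 + max(0, -1) = 1
  height(23) = 1 + max(1, 1) = 2
Height = 2


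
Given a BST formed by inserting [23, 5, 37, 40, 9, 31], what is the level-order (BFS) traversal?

Tree insertion order: [23, 5, 37, 40, 9, 31]
Tree (level-order array): [23, 5, 37, None, 9, 31, 40]
BFS from the root, enqueuing left then right child of each popped node:
  queue [23] -> pop 23, enqueue [5, 37], visited so far: [23]
  queue [5, 37] -> pop 5, enqueue [9], visited so far: [23, 5]
  queue [37, 9] -> pop 37, enqueue [31, 40], visited so far: [23, 5, 37]
  queue [9, 31, 40] -> pop 9, enqueue [none], visited so far: [23, 5, 37, 9]
  queue [31, 40] -> pop 31, enqueue [none], visited so far: [23, 5, 37, 9, 31]
  queue [40] -> pop 40, enqueue [none], visited so far: [23, 5, 37, 9, 31, 40]
Result: [23, 5, 37, 9, 31, 40]
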